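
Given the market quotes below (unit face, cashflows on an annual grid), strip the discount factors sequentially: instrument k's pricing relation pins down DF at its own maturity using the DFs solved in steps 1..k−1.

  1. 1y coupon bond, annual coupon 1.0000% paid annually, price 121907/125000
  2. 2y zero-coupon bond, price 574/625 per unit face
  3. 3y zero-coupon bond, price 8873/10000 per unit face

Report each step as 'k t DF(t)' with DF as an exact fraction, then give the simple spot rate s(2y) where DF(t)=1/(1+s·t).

step 1 [1y] bond c/1=1/100: DF=(121907/125000 − 1/100·(0))/(1+1/100) = 1207/1250 ≈ 0.965600
step 2 [2y] zero: DF = P = 574/625 ≈ 0.918400
step 3 [3y] zero: DF = P = 8873/10000 ≈ 0.887300

1 1 1207/1250
2 2 574/625
3 3 8873/10000
s(2y) = (1/(574/625) − 1)/(2) = 51/1148 ≈ 4.4425%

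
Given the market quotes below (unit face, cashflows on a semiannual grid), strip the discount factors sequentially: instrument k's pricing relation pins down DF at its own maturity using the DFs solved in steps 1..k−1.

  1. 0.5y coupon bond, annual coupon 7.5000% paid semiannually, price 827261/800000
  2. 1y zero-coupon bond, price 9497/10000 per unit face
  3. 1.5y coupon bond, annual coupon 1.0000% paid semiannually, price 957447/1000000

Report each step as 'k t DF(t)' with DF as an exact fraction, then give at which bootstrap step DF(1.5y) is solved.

step 1 [0.5y] bond c/2=3/80: DF=(827261/800000 − 3/80·(0))/(1+3/80) = 9967/10000 ≈ 0.996700
step 2 [1y] zero: DF = P = 9497/10000 ≈ 0.949700
step 3 [1.5y] bond c/2=1/200: DF=(957447/1000000 − 1/200·(0.996700+0.949700))/(1+1/200) = 943/1000 ≈ 0.943000

1 1/2 9967/10000
2 1 9497/10000
3 3/2 943/1000
DF(1.5y) is solved at step 3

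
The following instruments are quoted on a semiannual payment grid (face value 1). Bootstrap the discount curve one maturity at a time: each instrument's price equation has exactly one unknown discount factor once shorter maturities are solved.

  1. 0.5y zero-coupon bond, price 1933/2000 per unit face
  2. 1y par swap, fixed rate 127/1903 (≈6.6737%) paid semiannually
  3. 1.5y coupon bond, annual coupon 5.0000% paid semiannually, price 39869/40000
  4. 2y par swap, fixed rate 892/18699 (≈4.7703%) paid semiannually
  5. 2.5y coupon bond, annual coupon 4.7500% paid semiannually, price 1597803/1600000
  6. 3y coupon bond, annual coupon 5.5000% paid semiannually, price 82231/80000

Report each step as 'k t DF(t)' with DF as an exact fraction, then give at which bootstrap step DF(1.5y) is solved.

step 1 [0.5y] zero: DF = P = 1933/2000 ≈ 0.966500
step 2 [1y] swap r/2=127/3806: DF=(1 − 127/3806·(0.966500))/(1+127/3806) = 1873/2000 ≈ 0.936500
step 3 [1.5y] bond c/2=1/40: DF=(39869/40000 − 1/40·(0.966500+0.936500))/(1+1/40) = 463/500 ≈ 0.926000
step 4 [2y] swap r/2=446/18699: DF=(1 − 446/18699·(0.966500+0.936500+0.926000))/(1+446/18699) = 2277/2500 ≈ 0.910800
step 5 [2.5y] bond c/2=19/800: DF=(1597803/1600000 − 19/800·(0.966500+0.936500+0.926000+0.910800))/(1+19/800) = 8887/10000 ≈ 0.888700
step 6 [3y] bond c/2=11/400: DF=(82231/80000 − 11/400·(0.966500+0.936500+0.926000+0.910800+0.888700))/(1+11/400) = 1753/2000 ≈ 0.876500

1 1/2 1933/2000
2 1 1873/2000
3 3/2 463/500
4 2 2277/2500
5 5/2 8887/10000
6 3 1753/2000
DF(1.5y) is solved at step 3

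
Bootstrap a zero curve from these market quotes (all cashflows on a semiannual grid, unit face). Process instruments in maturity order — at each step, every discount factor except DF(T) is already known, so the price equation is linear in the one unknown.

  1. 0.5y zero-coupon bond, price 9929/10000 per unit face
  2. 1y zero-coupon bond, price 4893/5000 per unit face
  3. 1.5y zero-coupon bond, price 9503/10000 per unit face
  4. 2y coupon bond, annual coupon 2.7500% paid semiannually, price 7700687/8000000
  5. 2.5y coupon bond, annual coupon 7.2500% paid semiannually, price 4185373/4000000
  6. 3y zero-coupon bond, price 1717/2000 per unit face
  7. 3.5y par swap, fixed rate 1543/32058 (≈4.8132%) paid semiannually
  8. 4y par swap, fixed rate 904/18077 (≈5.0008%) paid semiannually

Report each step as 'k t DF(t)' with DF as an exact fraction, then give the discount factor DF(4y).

step 1 [0.5y] zero: DF = P = 9929/10000 ≈ 0.992900
step 2 [1y] zero: DF = P = 4893/5000 ≈ 0.978600
step 3 [1.5y] zero: DF = P = 9503/10000 ≈ 0.950300
step 4 [2y] bond c/2=11/800: DF=(7700687/8000000 − 11/800·(0.992900+0.978600+0.950300))/(1+11/800) = 9099/10000 ≈ 0.909900
step 5 [2.5y] bond c/2=29/800: DF=(4185373/4000000 − 29/800·(0.992900+0.978600+0.950300+0.909900))/(1+29/800) = 8757/10000 ≈ 0.875700
step 6 [3y] zero: DF = P = 1717/2000 ≈ 0.858500
step 7 [3.5y] swap r/2=1543/64116: DF=(1 − 1543/64116·(0.992900+0.978600+0.950300+0.909900+0.875700+0.858500))/(1+1543/64116) = 8457/10000 ≈ 0.845700
step 8 [4y] swap r/2=452/18077: DF=(1 − 452/18077·(0.992900+0.978600+0.950300+0.909900+0.875700+0.858500+0.845700))/(1+452/18077) = 512/625 ≈ 0.819200

1 1/2 9929/10000
2 1 4893/5000
3 3/2 9503/10000
4 2 9099/10000
5 5/2 8757/10000
6 3 1717/2000
7 7/2 8457/10000
8 4 512/625
DF(4y) = 512/625 ≈ 0.819200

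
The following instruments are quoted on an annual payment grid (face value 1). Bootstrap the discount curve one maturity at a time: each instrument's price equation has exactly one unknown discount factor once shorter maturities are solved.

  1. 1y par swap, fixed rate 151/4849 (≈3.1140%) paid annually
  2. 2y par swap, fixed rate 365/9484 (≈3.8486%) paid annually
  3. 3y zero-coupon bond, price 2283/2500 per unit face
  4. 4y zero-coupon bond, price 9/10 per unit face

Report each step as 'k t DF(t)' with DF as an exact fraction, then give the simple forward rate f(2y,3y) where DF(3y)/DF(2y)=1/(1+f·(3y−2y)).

step 1 [1y] swap r/1=151/4849: DF=(1 − 151/4849·(0))/(1+151/4849) = 4849/5000 ≈ 0.969800
step 2 [2y] swap r/1=365/9484: DF=(1 − 365/9484·(0.969800))/(1+365/9484) = 927/1000 ≈ 0.927000
step 3 [3y] zero: DF = P = 2283/2500 ≈ 0.913200
step 4 [4y] zero: DF = P = 9/10 ≈ 0.900000

1 1 4849/5000
2 2 927/1000
3 3 2283/2500
4 4 9/10
f(2y,3y) = ((927/1000)/(2283/2500) − 1)/(1) = 23/1522 ≈ 1.5112%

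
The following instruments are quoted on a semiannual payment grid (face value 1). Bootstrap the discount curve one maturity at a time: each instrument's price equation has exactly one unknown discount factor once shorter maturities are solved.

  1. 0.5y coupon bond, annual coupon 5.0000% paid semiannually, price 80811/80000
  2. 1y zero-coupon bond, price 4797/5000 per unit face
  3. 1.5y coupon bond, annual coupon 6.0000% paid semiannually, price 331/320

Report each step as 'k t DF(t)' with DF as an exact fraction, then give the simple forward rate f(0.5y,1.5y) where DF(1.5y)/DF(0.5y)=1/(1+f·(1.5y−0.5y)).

step 1 [0.5y] bond c/2=1/40: DF=(80811/80000 − 1/40·(0))/(1+1/40) = 1971/2000 ≈ 0.985500
step 2 [1y] zero: DF = P = 4797/5000 ≈ 0.959400
step 3 [1.5y] bond c/2=3/100: DF=(331/320 − 3/100·(0.985500+0.959400))/(1+3/100) = 2369/2500 ≈ 0.947600

1 1/2 1971/2000
2 1 4797/5000
3 3/2 2369/2500
f(0.5y,1.5y) = ((1971/2000)/(2369/2500) − 1)/(1) = 379/9476 ≈ 3.9996%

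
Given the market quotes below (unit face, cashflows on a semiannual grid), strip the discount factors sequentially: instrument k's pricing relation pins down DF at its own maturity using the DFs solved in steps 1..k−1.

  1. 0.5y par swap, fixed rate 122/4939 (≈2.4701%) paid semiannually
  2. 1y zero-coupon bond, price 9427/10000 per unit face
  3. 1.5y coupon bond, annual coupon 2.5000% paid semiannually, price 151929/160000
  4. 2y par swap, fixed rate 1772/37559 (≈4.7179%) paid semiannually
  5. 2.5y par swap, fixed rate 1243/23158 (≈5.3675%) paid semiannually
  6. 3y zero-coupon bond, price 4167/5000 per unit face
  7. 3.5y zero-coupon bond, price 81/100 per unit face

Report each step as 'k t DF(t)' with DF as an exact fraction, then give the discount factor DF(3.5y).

step 1 [0.5y] swap r/2=61/4939: DF=(1 − 61/4939·(0))/(1+61/4939) = 4939/5000 ≈ 0.987800
step 2 [1y] zero: DF = P = 9427/10000 ≈ 0.942700
step 3 [1.5y] bond c/2=1/80: DF=(151929/160000 − 1/80·(0.987800+0.942700))/(1+1/80) = 457/500 ≈ 0.914000
step 4 [2y] swap r/2=886/37559: DF=(1 − 886/37559·(0.987800+0.942700+0.914000))/(1+886/37559) = 4557/5000 ≈ 0.911400
step 5 [2.5y] swap r/2=1243/46316: DF=(1 − 1243/46316·(0.987800+0.942700+0.914000+0.911400))/(1+1243/46316) = 8757/10000 ≈ 0.875700
step 6 [3y] zero: DF = P = 4167/5000 ≈ 0.833400
step 7 [3.5y] zero: DF = P = 81/100 ≈ 0.810000

1 1/2 4939/5000
2 1 9427/10000
3 3/2 457/500
4 2 4557/5000
5 5/2 8757/10000
6 3 4167/5000
7 7/2 81/100
DF(3.5y) = 81/100 ≈ 0.810000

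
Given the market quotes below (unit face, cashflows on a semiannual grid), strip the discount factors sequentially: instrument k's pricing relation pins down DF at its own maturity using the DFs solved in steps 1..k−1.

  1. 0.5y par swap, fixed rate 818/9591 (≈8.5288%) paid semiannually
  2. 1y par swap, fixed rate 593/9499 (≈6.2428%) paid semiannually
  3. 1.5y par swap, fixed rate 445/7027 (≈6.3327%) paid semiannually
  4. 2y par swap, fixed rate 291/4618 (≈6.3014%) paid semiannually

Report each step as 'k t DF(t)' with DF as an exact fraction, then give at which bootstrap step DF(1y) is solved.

step 1 [0.5y] swap r/2=409/9591: DF=(1 − 409/9591·(0))/(1+409/9591) = 9591/10000 ≈ 0.959100
step 2 [1y] swap r/2=593/18998: DF=(1 − 593/18998·(0.959100))/(1+593/18998) = 9407/10000 ≈ 0.940700
step 3 [1.5y] swap r/2=445/14054: DF=(1 − 445/14054·(0.959100+0.940700))/(1+445/14054) = 911/1000 ≈ 0.911000
step 4 [2y] swap r/2=291/9236: DF=(1 − 291/9236·(0.959100+0.940700+0.911000))/(1+291/9236) = 2209/2500 ≈ 0.883600

1 1/2 9591/10000
2 1 9407/10000
3 3/2 911/1000
4 2 2209/2500
DF(1y) is solved at step 2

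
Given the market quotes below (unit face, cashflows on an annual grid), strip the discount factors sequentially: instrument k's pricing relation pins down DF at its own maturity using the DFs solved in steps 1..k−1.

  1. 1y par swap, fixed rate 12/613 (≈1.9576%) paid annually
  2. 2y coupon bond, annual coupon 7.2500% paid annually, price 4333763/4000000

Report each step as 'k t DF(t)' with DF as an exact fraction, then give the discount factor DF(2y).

step 1 [1y] swap r/1=12/613: DF=(1 − 12/613·(0))/(1+12/613) = 613/625 ≈ 0.980800
step 2 [2y] bond c/1=29/400: DF=(4333763/4000000 − 29/400·(0.980800))/(1+29/400) = 9439/10000 ≈ 0.943900

1 1 613/625
2 2 9439/10000
DF(2y) = 9439/10000 ≈ 0.943900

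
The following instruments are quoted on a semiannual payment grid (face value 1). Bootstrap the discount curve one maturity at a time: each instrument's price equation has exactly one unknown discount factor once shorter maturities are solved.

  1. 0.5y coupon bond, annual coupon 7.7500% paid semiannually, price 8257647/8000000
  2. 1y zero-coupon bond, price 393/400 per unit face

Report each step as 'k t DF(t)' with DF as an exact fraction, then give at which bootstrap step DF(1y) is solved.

step 1 [0.5y] bond c/2=31/800: DF=(8257647/8000000 − 31/800·(0))/(1+31/800) = 9937/10000 ≈ 0.993700
step 2 [1y] zero: DF = P = 393/400 ≈ 0.982500

1 1/2 9937/10000
2 1 393/400
DF(1y) is solved at step 2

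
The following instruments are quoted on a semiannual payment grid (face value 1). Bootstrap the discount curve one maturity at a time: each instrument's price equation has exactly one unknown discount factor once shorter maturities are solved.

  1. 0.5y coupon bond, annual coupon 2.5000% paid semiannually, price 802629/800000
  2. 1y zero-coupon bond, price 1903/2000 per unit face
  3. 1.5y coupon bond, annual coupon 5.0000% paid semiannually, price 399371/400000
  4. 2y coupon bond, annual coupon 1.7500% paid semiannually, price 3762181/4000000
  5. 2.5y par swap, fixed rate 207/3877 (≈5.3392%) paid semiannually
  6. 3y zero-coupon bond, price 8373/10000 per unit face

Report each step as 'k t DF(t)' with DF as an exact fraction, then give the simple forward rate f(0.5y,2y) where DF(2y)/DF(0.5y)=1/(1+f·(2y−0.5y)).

step 1 [0.5y] bond c/2=1/80: DF=(802629/800000 − 1/80·(0))/(1+1/80) = 9909/10000 ≈ 0.990900
step 2 [1y] zero: DF = P = 1903/2000 ≈ 0.951500
step 3 [1.5y] bond c/2=1/40: DF=(399371/400000 − 1/40·(0.990900+0.951500))/(1+1/40) = 9267/10000 ≈ 0.926700
step 4 [2y] bond c/2=7/800: DF=(3762181/4000000 − 7/800·(0.990900+0.951500+0.926700))/(1+7/800) = 363/400 ≈ 0.907500
step 5 [2.5y] swap r/2=207/7754: DF=(1 − 207/7754·(0.990900+0.951500+0.926700+0.907500))/(1+207/7754) = 4379/5000 ≈ 0.875800
step 6 [3y] zero: DF = P = 8373/10000 ≈ 0.837300

1 1/2 9909/10000
2 1 1903/2000
3 3/2 9267/10000
4 2 363/400
5 5/2 4379/5000
6 3 8373/10000
f(0.5y,2y) = ((9909/10000)/(363/400) − 1)/(3/2) = 556/9075 ≈ 6.1267%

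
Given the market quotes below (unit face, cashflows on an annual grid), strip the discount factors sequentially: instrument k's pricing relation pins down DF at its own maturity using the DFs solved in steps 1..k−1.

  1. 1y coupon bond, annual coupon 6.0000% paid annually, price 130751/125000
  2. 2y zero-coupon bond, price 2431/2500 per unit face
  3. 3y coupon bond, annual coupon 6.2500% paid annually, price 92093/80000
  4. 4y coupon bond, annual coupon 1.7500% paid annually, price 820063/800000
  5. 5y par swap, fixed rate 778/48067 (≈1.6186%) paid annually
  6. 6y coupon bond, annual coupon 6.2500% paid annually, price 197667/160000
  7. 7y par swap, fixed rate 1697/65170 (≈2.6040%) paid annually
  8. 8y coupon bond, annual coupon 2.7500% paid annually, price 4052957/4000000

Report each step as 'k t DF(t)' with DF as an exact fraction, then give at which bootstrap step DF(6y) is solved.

step 1 [1y] bond c/1=3/50: DF=(130751/125000 − 3/50·(0))/(1+3/50) = 2467/2500 ≈ 0.986800
step 2 [2y] zero: DF = P = 2431/2500 ≈ 0.972400
step 3 [3y] bond c/1=1/16: DF=(92093/80000 − 1/16·(0.986800+0.972400))/(1+1/16) = 4841/5000 ≈ 0.968200
step 4 [4y] bond c/1=7/400: DF=(820063/800000 − 7/400·(0.986800+0.972400+0.968200))/(1+7/400) = 9571/10000 ≈ 0.957100
step 5 [5y] swap r/1=778/48067: DF=(1 − 778/48067·(0.986800+0.972400+0.968200+0.957100))/(1+778/48067) = 4611/5000 ≈ 0.922200
step 6 [6y] bond c/1=1/16: DF=(197667/160000 − 1/16·(0.986800+0.972400+0.968200+0.957100+0.922200))/(1+1/16) = 22/25 ≈ 0.880000
step 7 [7y] swap r/1=1697/65170: DF=(1 − 1697/65170·(0.986800+0.972400+0.968200+0.957100+0.922200+0.880000))/(1+1697/65170) = 8303/10000 ≈ 0.830300
step 8 [8y] bond c/1=11/400: DF=(4052957/4000000 − 11/400·(0.986800+0.972400+0.968200+0.957100+0.922200+0.880000+0.830300))/(1+11/400) = 8117/10000 ≈ 0.811700

1 1 2467/2500
2 2 2431/2500
3 3 4841/5000
4 4 9571/10000
5 5 4611/5000
6 6 22/25
7 7 8303/10000
8 8 8117/10000
DF(6y) is solved at step 6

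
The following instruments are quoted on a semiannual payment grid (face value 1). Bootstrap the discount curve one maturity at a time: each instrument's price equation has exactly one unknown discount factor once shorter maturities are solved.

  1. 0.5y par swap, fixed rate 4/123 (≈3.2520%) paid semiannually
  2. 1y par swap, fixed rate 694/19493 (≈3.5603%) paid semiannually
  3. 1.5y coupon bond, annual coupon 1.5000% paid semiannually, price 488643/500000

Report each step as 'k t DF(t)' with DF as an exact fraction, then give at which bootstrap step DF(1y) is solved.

1 1/2 123/125
2 1 9653/10000
3 3/2 1911/2000
DF(1y) is solved at step 2

step 1 [0.5y] swap r/2=2/123: DF=(1 − 2/123·(0))/(1+2/123) = 123/125 ≈ 0.984000
step 2 [1y] swap r/2=347/19493: DF=(1 − 347/19493·(0.984000))/(1+347/19493) = 9653/10000 ≈ 0.965300
step 3 [1.5y] bond c/2=3/400: DF=(488643/500000 − 3/400·(0.984000+0.965300))/(1+3/400) = 1911/2000 ≈ 0.955500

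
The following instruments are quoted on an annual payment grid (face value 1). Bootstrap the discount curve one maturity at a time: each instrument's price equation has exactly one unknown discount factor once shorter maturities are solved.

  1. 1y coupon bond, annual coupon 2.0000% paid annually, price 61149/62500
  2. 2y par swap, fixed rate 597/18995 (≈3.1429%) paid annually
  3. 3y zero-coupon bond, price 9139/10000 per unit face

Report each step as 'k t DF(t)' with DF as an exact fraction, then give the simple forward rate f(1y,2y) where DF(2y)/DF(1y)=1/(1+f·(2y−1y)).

step 1 [1y] bond c/1=1/50: DF=(61149/62500 − 1/50·(0))/(1+1/50) = 1199/1250 ≈ 0.959200
step 2 [2y] swap r/1=597/18995: DF=(1 − 597/18995·(0.959200))/(1+597/18995) = 9403/10000 ≈ 0.940300
step 3 [3y] zero: DF = P = 9139/10000 ≈ 0.913900

1 1 1199/1250
2 2 9403/10000
3 3 9139/10000
f(1y,2y) = ((1199/1250)/(9403/10000) − 1)/(1) = 189/9403 ≈ 2.0100%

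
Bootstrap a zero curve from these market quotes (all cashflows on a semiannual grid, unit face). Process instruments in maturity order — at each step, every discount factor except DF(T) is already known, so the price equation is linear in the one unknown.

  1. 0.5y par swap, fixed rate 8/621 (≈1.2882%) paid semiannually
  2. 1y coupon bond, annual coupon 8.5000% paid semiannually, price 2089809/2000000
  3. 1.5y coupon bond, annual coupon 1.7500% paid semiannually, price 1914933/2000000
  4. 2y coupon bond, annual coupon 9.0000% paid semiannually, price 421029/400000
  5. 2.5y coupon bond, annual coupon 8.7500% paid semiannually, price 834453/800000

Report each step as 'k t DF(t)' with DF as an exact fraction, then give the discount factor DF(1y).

step 1 [0.5y] swap r/2=4/621: DF=(1 − 4/621·(0))/(1+4/621) = 621/625 ≈ 0.993600
step 2 [1y] bond c/2=17/400: DF=(2089809/2000000 − 17/400·(0.993600))/(1+17/400) = 4809/5000 ≈ 0.961800
step 3 [1.5y] bond c/2=7/800: DF=(1914933/2000000 − 7/800·(0.993600+0.961800))/(1+7/800) = 4661/5000 ≈ 0.932200
step 4 [2y] bond c/2=9/200: DF=(421029/400000 − 9/200·(0.993600+0.961800+0.932200))/(1+9/200) = 8829/10000 ≈ 0.882900
step 5 [2.5y] bond c/2=7/160: DF=(834453/800000 − 7/160·(0.993600+0.961800+0.932200+0.882900))/(1+7/160) = 8413/10000 ≈ 0.841300

1 1/2 621/625
2 1 4809/5000
3 3/2 4661/5000
4 2 8829/10000
5 5/2 8413/10000
DF(1y) = 4809/5000 ≈ 0.961800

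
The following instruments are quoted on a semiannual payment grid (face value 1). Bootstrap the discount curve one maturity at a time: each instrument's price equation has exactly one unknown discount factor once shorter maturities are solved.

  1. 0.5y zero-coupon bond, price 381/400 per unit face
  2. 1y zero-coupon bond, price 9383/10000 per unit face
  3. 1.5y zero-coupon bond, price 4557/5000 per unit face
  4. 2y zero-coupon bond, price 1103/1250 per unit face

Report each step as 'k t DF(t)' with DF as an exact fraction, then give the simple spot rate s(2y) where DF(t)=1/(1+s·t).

step 1 [0.5y] zero: DF = P = 381/400 ≈ 0.952500
step 2 [1y] zero: DF = P = 9383/10000 ≈ 0.938300
step 3 [1.5y] zero: DF = P = 4557/5000 ≈ 0.911400
step 4 [2y] zero: DF = P = 1103/1250 ≈ 0.882400

1 1/2 381/400
2 1 9383/10000
3 3/2 4557/5000
4 2 1103/1250
s(2y) = (1/(1103/1250) − 1)/(2) = 147/2206 ≈ 6.6636%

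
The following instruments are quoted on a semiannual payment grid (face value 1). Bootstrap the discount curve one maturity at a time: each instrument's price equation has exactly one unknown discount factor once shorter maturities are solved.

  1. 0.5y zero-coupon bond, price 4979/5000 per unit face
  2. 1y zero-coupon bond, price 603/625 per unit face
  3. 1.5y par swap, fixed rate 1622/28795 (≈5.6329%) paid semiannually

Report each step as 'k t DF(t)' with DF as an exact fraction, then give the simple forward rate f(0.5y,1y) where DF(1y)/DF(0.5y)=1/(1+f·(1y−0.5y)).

1 1/2 4979/5000
2 1 603/625
3 3/2 9189/10000
f(0.5y,1y) = ((4979/5000)/(603/625) − 1)/(1/2) = 155/2412 ≈ 6.4262%

step 1 [0.5y] zero: DF = P = 4979/5000 ≈ 0.995800
step 2 [1y] zero: DF = P = 603/625 ≈ 0.964800
step 3 [1.5y] swap r/2=811/28795: DF=(1 − 811/28795·(0.995800+0.964800))/(1+811/28795) = 9189/10000 ≈ 0.918900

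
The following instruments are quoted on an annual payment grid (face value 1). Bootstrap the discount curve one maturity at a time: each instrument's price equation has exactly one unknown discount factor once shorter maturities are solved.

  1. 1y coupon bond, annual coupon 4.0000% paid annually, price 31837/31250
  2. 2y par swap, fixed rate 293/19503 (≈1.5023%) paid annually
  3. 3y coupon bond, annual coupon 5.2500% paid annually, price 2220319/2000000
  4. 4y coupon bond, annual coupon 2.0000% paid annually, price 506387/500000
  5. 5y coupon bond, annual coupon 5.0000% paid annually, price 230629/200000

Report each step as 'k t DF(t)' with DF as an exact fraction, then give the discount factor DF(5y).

1 1 2449/2500
2 2 9707/10000
3 3 383/400
4 4 9359/10000
5 5 572/625
DF(5y) = 572/625 ≈ 0.915200

step 1 [1y] bond c/1=1/25: DF=(31837/31250 − 1/25·(0))/(1+1/25) = 2449/2500 ≈ 0.979600
step 2 [2y] swap r/1=293/19503: DF=(1 − 293/19503·(0.979600))/(1+293/19503) = 9707/10000 ≈ 0.970700
step 3 [3y] bond c/1=21/400: DF=(2220319/2000000 − 21/400·(0.979600+0.970700))/(1+21/400) = 383/400 ≈ 0.957500
step 4 [4y] bond c/1=1/50: DF=(506387/500000 − 1/50·(0.979600+0.970700+0.957500))/(1+1/50) = 9359/10000 ≈ 0.935900
step 5 [5y] bond c/1=1/20: DF=(230629/200000 − 1/20·(0.979600+0.970700+0.957500+0.935900))/(1+1/20) = 572/625 ≈ 0.915200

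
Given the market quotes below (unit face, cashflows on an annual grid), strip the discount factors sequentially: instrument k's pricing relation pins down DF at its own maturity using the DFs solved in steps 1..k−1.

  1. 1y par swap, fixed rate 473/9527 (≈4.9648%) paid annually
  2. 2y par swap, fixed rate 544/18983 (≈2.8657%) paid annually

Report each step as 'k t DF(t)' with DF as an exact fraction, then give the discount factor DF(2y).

step 1 [1y] swap r/1=473/9527: DF=(1 − 473/9527·(0))/(1+473/9527) = 9527/10000 ≈ 0.952700
step 2 [2y] swap r/1=544/18983: DF=(1 − 544/18983·(0.952700))/(1+544/18983) = 591/625 ≈ 0.945600

1 1 9527/10000
2 2 591/625
DF(2y) = 591/625 ≈ 0.945600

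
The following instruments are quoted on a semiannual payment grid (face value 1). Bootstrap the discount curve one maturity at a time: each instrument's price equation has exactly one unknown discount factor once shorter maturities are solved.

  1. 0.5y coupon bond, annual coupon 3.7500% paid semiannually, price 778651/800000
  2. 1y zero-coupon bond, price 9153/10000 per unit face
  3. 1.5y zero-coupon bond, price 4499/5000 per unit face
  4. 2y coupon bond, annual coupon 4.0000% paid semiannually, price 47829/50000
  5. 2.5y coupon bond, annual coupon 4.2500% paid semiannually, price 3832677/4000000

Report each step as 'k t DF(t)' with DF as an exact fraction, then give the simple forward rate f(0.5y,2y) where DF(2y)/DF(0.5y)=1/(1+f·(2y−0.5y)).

1 1/2 4777/5000
2 1 9153/10000
3 3/2 4499/5000
4 2 1767/2000
5 5/2 4311/5000
f(0.5y,2y) = ((4777/5000)/(1767/2000) − 1)/(3/2) = 1438/26505 ≈ 5.4254%

step 1 [0.5y] bond c/2=3/160: DF=(778651/800000 − 3/160·(0))/(1+3/160) = 4777/5000 ≈ 0.955400
step 2 [1y] zero: DF = P = 9153/10000 ≈ 0.915300
step 3 [1.5y] zero: DF = P = 4499/5000 ≈ 0.899800
step 4 [2y] bond c/2=1/50: DF=(47829/50000 − 1/50·(0.955400+0.915300+0.899800))/(1+1/50) = 1767/2000 ≈ 0.883500
step 5 [2.5y] bond c/2=17/800: DF=(3832677/4000000 − 17/800·(0.955400+0.915300+0.899800+0.883500))/(1+17/800) = 4311/5000 ≈ 0.862200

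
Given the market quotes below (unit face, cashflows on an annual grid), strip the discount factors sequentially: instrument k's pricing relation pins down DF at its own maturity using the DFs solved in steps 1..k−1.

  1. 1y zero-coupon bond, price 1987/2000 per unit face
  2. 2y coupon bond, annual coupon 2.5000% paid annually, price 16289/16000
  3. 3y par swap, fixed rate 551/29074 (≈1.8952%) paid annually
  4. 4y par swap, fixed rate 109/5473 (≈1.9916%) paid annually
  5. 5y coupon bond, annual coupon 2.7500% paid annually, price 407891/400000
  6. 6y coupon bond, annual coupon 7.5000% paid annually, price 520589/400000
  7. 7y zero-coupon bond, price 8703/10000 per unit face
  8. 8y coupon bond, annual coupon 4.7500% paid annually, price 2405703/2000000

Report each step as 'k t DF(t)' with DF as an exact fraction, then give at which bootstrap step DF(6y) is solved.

step 1 [1y] zero: DF = P = 1987/2000 ≈ 0.993500
step 2 [2y] bond c/1=1/40: DF=(16289/16000 − 1/40·(0.993500))/(1+1/40) = 969/1000 ≈ 0.969000
step 3 [3y] swap r/1=551/29074: DF=(1 − 551/29074·(0.993500+0.969000))/(1+551/29074) = 9449/10000 ≈ 0.944900
step 4 [4y] swap r/1=109/5473: DF=(1 − 109/5473·(0.993500+0.969000+0.944900))/(1+109/5473) = 9237/10000 ≈ 0.923700
step 5 [5y] bond c/1=11/400: DF=(407891/400000 − 11/400·(0.993500+0.969000+0.944900+0.923700))/(1+11/400) = 8899/10000 ≈ 0.889900
step 6 [6y] bond c/1=3/40: DF=(520589/400000 − 3/40·(0.993500+0.969000+0.944900+0.923700+0.889900))/(1+3/40) = 8813/10000 ≈ 0.881300
step 7 [7y] zero: DF = P = 8703/10000 ≈ 0.870300
step 8 [8y] bond c/1=19/400: DF=(2405703/2000000 − 19/400·(0.993500+0.969000+0.944900+0.923700+0.889900+0.881300+0.870300))/(1+19/400) = 2137/2500 ≈ 0.854800

1 1 1987/2000
2 2 969/1000
3 3 9449/10000
4 4 9237/10000
5 5 8899/10000
6 6 8813/10000
7 7 8703/10000
8 8 2137/2500
DF(6y) is solved at step 6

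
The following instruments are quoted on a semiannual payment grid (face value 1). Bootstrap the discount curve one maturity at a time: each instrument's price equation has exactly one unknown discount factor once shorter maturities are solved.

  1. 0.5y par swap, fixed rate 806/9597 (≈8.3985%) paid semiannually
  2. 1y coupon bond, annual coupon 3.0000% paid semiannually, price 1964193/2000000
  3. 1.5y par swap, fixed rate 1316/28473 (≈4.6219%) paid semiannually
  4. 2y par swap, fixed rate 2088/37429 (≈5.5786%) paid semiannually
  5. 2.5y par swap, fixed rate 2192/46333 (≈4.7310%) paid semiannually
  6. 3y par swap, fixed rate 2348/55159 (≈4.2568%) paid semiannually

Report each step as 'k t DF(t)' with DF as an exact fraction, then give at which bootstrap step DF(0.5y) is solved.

step 1 [0.5y] swap r/2=403/9597: DF=(1 − 403/9597·(0))/(1+403/9597) = 9597/10000 ≈ 0.959700
step 2 [1y] bond c/2=3/200: DF=(1964193/2000000 − 3/200·(0.959700))/(1+3/200) = 4767/5000 ≈ 0.953400
step 3 [1.5y] swap r/2=658/28473: DF=(1 − 658/28473·(0.959700+0.953400))/(1+658/28473) = 4671/5000 ≈ 0.934200
step 4 [2y] swap r/2=1044/37429: DF=(1 − 1044/37429·(0.959700+0.953400+0.934200))/(1+1044/37429) = 2239/2500 ≈ 0.895600
step 5 [2.5y] swap r/2=1096/46333: DF=(1 − 1096/46333·(0.959700+0.953400+0.934200+0.895600))/(1+1096/46333) = 1113/1250 ≈ 0.890400
step 6 [3y] swap r/2=1174/55159: DF=(1 − 1174/55159·(0.959700+0.953400+0.934200+0.895600+0.890400))/(1+1174/55159) = 4413/5000 ≈ 0.882600

1 1/2 9597/10000
2 1 4767/5000
3 3/2 4671/5000
4 2 2239/2500
5 5/2 1113/1250
6 3 4413/5000
DF(0.5y) is solved at step 1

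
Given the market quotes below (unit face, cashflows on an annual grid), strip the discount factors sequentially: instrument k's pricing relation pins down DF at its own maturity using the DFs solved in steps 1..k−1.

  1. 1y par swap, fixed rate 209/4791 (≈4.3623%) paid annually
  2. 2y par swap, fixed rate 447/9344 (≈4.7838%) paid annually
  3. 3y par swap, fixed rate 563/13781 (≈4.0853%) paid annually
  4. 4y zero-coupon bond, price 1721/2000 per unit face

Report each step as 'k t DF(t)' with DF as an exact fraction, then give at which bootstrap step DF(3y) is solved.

step 1 [1y] swap r/1=209/4791: DF=(1 − 209/4791·(0))/(1+209/4791) = 4791/5000 ≈ 0.958200
step 2 [2y] swap r/1=447/9344: DF=(1 − 447/9344·(0.958200))/(1+447/9344) = 4553/5000 ≈ 0.910600
step 3 [3y] swap r/1=563/13781: DF=(1 − 563/13781·(0.958200+0.910600))/(1+563/13781) = 4437/5000 ≈ 0.887400
step 4 [4y] zero: DF = P = 1721/2000 ≈ 0.860500

1 1 4791/5000
2 2 4553/5000
3 3 4437/5000
4 4 1721/2000
DF(3y) is solved at step 3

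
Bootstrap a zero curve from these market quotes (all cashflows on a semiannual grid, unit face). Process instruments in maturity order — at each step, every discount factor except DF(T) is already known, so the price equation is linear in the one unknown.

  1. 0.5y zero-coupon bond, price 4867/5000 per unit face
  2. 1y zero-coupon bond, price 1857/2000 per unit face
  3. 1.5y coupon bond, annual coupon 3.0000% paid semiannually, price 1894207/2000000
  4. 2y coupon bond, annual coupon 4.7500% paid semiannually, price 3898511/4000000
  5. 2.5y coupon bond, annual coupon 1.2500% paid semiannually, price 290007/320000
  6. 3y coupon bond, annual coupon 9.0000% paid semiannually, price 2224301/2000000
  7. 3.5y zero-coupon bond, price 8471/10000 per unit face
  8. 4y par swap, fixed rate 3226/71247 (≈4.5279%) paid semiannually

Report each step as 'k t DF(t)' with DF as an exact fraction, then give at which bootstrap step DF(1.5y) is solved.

step 1 [0.5y] zero: DF = P = 4867/5000 ≈ 0.973400
step 2 [1y] zero: DF = P = 1857/2000 ≈ 0.928500
step 3 [1.5y] bond c/2=3/200: DF=(1894207/2000000 − 3/200·(0.973400+0.928500))/(1+3/200) = 181/200 ≈ 0.905000
step 4 [2y] bond c/2=19/800: DF=(3898511/4000000 − 19/800·(0.973400+0.928500+0.905000))/(1+19/800) = 8869/10000 ≈ 0.886900
step 5 [2.5y] bond c/2=1/160: DF=(290007/320000 − 1/160·(0.973400+0.928500+0.905000+0.886900))/(1+1/160) = 8777/10000 ≈ 0.877700
step 6 [3y] bond c/2=9/200: DF=(2224301/2000000 − 9/200·(0.973400+0.928500+0.905000+0.886900+0.877700))/(1+9/200) = 4337/5000 ≈ 0.867400
step 7 [3.5y] zero: DF = P = 8471/10000 ≈ 0.847100
step 8 [4y] swap r/2=1613/71247: DF=(1 − 1613/71247·(0.973400+0.928500+0.905000+0.886900+0.877700+0.867400+0.847100))/(1+1613/71247) = 8387/10000 ≈ 0.838700

1 1/2 4867/5000
2 1 1857/2000
3 3/2 181/200
4 2 8869/10000
5 5/2 8777/10000
6 3 4337/5000
7 7/2 8471/10000
8 4 8387/10000
DF(1.5y) is solved at step 3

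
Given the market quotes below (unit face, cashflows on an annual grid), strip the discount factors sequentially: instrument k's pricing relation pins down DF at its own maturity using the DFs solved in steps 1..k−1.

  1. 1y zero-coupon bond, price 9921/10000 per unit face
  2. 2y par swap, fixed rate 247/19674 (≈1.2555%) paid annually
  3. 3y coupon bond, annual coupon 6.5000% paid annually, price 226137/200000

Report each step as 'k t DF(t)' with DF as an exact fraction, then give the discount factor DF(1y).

step 1 [1y] zero: DF = P = 9921/10000 ≈ 0.992100
step 2 [2y] swap r/1=247/19674: DF=(1 − 247/19674·(0.992100))/(1+247/19674) = 9753/10000 ≈ 0.975300
step 3 [3y] bond c/1=13/200: DF=(226137/200000 − 13/200·(0.992100+0.975300))/(1+13/200) = 1177/1250 ≈ 0.941600

1 1 9921/10000
2 2 9753/10000
3 3 1177/1250
DF(1y) = 9921/10000 ≈ 0.992100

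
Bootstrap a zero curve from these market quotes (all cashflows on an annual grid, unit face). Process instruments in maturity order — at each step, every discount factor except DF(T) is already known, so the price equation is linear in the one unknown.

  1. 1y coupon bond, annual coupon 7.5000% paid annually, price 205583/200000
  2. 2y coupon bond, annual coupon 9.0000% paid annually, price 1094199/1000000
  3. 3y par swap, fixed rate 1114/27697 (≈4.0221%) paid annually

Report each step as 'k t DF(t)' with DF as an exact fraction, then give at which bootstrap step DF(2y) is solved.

1 1 4781/5000
2 2 9249/10000
3 3 4443/5000
DF(2y) is solved at step 2

step 1 [1y] bond c/1=3/40: DF=(205583/200000 − 3/40·(0))/(1+3/40) = 4781/5000 ≈ 0.956200
step 2 [2y] bond c/1=9/100: DF=(1094199/1000000 − 9/100·(0.956200))/(1+9/100) = 9249/10000 ≈ 0.924900
step 3 [3y] swap r/1=1114/27697: DF=(1 − 1114/27697·(0.956200+0.924900))/(1+1114/27697) = 4443/5000 ≈ 0.888600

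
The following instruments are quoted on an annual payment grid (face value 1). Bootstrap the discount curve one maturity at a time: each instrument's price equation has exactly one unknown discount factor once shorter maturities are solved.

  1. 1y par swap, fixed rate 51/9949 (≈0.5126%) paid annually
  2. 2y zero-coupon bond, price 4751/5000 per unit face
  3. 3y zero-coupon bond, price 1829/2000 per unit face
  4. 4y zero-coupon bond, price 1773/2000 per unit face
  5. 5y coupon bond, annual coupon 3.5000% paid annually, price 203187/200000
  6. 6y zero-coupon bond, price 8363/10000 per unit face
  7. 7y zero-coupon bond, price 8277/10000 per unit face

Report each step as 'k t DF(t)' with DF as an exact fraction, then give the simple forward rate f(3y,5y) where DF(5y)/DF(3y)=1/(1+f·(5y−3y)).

1 1 9949/10000
2 2 4751/5000
3 3 1829/2000
4 4 1773/2000
5 5 8549/10000
6 6 8363/10000
7 7 8277/10000
f(3y,5y) = ((1829/2000)/(8549/10000) − 1)/(2) = 298/8549 ≈ 3.4858%

step 1 [1y] swap r/1=51/9949: DF=(1 − 51/9949·(0))/(1+51/9949) = 9949/10000 ≈ 0.994900
step 2 [2y] zero: DF = P = 4751/5000 ≈ 0.950200
step 3 [3y] zero: DF = P = 1829/2000 ≈ 0.914500
step 4 [4y] zero: DF = P = 1773/2000 ≈ 0.886500
step 5 [5y] bond c/1=7/200: DF=(203187/200000 − 7/200·(0.994900+0.950200+0.914500+0.886500))/(1+7/200) = 8549/10000 ≈ 0.854900
step 6 [6y] zero: DF = P = 8363/10000 ≈ 0.836300
step 7 [7y] zero: DF = P = 8277/10000 ≈ 0.827700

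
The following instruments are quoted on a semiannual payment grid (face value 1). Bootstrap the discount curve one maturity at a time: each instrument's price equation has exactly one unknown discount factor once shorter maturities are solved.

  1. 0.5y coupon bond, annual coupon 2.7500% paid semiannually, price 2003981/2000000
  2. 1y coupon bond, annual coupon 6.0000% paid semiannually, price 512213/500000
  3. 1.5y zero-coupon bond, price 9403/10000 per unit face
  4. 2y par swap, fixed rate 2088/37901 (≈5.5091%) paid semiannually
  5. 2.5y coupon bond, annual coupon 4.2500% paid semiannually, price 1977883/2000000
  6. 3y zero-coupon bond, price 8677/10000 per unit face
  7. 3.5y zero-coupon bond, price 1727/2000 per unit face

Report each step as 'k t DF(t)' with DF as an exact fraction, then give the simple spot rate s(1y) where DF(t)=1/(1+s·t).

1 1/2 2471/2500
2 1 4829/5000
3 3/2 9403/10000
4 2 2239/2500
5 5/2 1779/2000
6 3 8677/10000
7 7/2 1727/2000
s(1y) = (1/(4829/5000) − 1)/(1) = 171/4829 ≈ 3.5411%

step 1 [0.5y] bond c/2=11/800: DF=(2003981/2000000 − 11/800·(0))/(1+11/800) = 2471/2500 ≈ 0.988400
step 2 [1y] bond c/2=3/100: DF=(512213/500000 − 3/100·(0.988400))/(1+3/100) = 4829/5000 ≈ 0.965800
step 3 [1.5y] zero: DF = P = 9403/10000 ≈ 0.940300
step 4 [2y] swap r/2=1044/37901: DF=(1 − 1044/37901·(0.988400+0.965800+0.940300))/(1+1044/37901) = 2239/2500 ≈ 0.895600
step 5 [2.5y] bond c/2=17/800: DF=(1977883/2000000 − 17/800·(0.988400+0.965800+0.940300+0.895600))/(1+17/800) = 1779/2000 ≈ 0.889500
step 6 [3y] zero: DF = P = 8677/10000 ≈ 0.867700
step 7 [3.5y] zero: DF = P = 1727/2000 ≈ 0.863500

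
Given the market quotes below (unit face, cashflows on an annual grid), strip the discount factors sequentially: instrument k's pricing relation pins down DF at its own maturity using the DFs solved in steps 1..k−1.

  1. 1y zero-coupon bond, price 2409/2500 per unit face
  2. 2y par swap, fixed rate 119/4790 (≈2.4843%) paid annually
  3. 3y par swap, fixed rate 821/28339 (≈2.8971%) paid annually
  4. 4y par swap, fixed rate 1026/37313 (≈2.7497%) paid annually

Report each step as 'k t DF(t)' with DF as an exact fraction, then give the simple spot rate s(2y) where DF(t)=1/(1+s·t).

1 1 2409/2500
2 2 2381/2500
3 3 9179/10000
4 4 4487/5000
s(2y) = (1/(2381/2500) − 1)/(2) = 119/4762 ≈ 2.4990%

step 1 [1y] zero: DF = P = 2409/2500 ≈ 0.963600
step 2 [2y] swap r/1=119/4790: DF=(1 − 119/4790·(0.963600))/(1+119/4790) = 2381/2500 ≈ 0.952400
step 3 [3y] swap r/1=821/28339: DF=(1 − 821/28339·(0.963600+0.952400))/(1+821/28339) = 9179/10000 ≈ 0.917900
step 4 [4y] swap r/1=1026/37313: DF=(1 − 1026/37313·(0.963600+0.952400+0.917900))/(1+1026/37313) = 4487/5000 ≈ 0.897400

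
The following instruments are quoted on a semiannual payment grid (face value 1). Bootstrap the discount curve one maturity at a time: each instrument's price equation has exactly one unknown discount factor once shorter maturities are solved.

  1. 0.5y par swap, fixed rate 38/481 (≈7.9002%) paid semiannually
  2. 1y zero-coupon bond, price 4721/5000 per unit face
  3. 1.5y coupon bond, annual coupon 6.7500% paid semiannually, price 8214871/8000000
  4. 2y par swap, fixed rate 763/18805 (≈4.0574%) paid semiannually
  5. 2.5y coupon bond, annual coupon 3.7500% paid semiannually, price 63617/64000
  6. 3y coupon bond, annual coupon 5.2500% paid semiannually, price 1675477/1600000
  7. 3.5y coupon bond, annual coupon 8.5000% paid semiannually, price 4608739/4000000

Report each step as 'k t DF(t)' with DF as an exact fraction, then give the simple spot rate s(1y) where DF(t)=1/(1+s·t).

1 1/2 481/500
2 1 4721/5000
3 3/2 9311/10000
4 2 9237/10000
5 5/2 1813/2000
6 3 901/1000
7 7/2 4391/5000
s(1y) = (1/(4721/5000) − 1)/(1) = 279/4721 ≈ 5.9098%

step 1 [0.5y] swap r/2=19/481: DF=(1 − 19/481·(0))/(1+19/481) = 481/500 ≈ 0.962000
step 2 [1y] zero: DF = P = 4721/5000 ≈ 0.944200
step 3 [1.5y] bond c/2=27/800: DF=(8214871/8000000 − 27/800·(0.962000+0.944200))/(1+27/800) = 9311/10000 ≈ 0.931100
step 4 [2y] swap r/2=763/37610: DF=(1 − 763/37610·(0.962000+0.944200+0.931100))/(1+763/37610) = 9237/10000 ≈ 0.923700
step 5 [2.5y] bond c/2=3/160: DF=(63617/64000 − 3/160·(0.962000+0.944200+0.931100+0.923700))/(1+3/160) = 1813/2000 ≈ 0.906500
step 6 [3y] bond c/2=21/800: DF=(1675477/1600000 − 21/800·(0.962000+0.944200+0.931100+0.923700+0.906500))/(1+21/800) = 901/1000 ≈ 0.901000
step 7 [3.5y] bond c/2=17/400: DF=(4608739/4000000 − 17/400·(0.962000+0.944200+0.931100+0.923700+0.906500+0.901000))/(1+17/400) = 4391/5000 ≈ 0.878200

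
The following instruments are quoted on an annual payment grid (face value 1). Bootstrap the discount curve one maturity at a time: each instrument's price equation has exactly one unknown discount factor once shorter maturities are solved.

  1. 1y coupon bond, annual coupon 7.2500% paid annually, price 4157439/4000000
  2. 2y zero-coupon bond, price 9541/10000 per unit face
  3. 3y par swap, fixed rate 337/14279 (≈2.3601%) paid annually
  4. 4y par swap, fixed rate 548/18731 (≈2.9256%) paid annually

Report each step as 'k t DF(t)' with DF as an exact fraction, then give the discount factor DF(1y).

1 1 9691/10000
2 2 9541/10000
3 3 4663/5000
4 4 1113/1250
DF(1y) = 9691/10000 ≈ 0.969100

step 1 [1y] bond c/1=29/400: DF=(4157439/4000000 − 29/400·(0))/(1+29/400) = 9691/10000 ≈ 0.969100
step 2 [2y] zero: DF = P = 9541/10000 ≈ 0.954100
step 3 [3y] swap r/1=337/14279: DF=(1 − 337/14279·(0.969100+0.954100))/(1+337/14279) = 4663/5000 ≈ 0.932600
step 4 [4y] swap r/1=548/18731: DF=(1 − 548/18731·(0.969100+0.954100+0.932600))/(1+548/18731) = 1113/1250 ≈ 0.890400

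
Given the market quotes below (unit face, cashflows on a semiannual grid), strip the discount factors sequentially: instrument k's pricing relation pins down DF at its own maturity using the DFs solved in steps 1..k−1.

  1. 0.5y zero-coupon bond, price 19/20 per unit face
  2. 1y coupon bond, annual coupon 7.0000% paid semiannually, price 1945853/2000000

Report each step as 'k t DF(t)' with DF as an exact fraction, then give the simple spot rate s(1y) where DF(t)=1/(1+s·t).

step 1 [0.5y] zero: DF = P = 19/20 ≈ 0.950000
step 2 [1y] bond c/2=7/200: DF=(1945853/2000000 − 7/200·(0.950000))/(1+7/200) = 9079/10000 ≈ 0.907900

1 1/2 19/20
2 1 9079/10000
s(1y) = (1/(9079/10000) − 1)/(1) = 921/9079 ≈ 10.1443%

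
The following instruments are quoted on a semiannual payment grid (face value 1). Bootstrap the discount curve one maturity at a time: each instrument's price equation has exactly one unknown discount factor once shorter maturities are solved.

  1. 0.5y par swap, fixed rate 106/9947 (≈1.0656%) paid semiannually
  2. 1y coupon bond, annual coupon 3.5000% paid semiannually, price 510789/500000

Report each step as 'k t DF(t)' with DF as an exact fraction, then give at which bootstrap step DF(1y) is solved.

1 1/2 9947/10000
2 1 9869/10000
DF(1y) is solved at step 2

step 1 [0.5y] swap r/2=53/9947: DF=(1 − 53/9947·(0))/(1+53/9947) = 9947/10000 ≈ 0.994700
step 2 [1y] bond c/2=7/400: DF=(510789/500000 − 7/400·(0.994700))/(1+7/400) = 9869/10000 ≈ 0.986900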